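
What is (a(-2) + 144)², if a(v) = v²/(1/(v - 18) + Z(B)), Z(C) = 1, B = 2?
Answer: 7929856/361 ≈ 21966.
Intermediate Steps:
a(v) = v²/(1 + 1/(-18 + v)) (a(v) = v²/(1/(v - 18) + 1) = v²/(1/(-18 + v) + 1) = v²/(1 + 1/(-18 + v)))
(a(-2) + 144)² = ((-2)²*(-18 - 2)/(-17 - 2) + 144)² = (4*(-20)/(-19) + 144)² = (4*(-1/19)*(-20) + 144)² = (80/19 + 144)² = (2816/19)² = 7929856/361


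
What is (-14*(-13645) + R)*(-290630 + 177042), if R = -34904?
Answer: -17734040088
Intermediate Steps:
(-14*(-13645) + R)*(-290630 + 177042) = (-14*(-13645) - 34904)*(-290630 + 177042) = (191030 - 34904)*(-113588) = 156126*(-113588) = -17734040088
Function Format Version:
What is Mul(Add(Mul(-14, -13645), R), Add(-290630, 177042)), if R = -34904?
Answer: -17734040088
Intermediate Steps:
Mul(Add(Mul(-14, -13645), R), Add(-290630, 177042)) = Mul(Add(Mul(-14, -13645), -34904), Add(-290630, 177042)) = Mul(Add(191030, -34904), -113588) = Mul(156126, -113588) = -17734040088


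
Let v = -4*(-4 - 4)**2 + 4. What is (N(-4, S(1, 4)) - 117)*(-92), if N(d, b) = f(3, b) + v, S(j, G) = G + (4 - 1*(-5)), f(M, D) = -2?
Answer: 34132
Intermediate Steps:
S(j, G) = 9 + G (S(j, G) = G + (4 + 5) = G + 9 = 9 + G)
v = -252 (v = -4*(-8)**2 + 4 = -4*64 + 4 = -256 + 4 = -252)
N(d, b) = -254 (N(d, b) = -2 - 252 = -254)
(N(-4, S(1, 4)) - 117)*(-92) = (-254 - 117)*(-92) = -371*(-92) = 34132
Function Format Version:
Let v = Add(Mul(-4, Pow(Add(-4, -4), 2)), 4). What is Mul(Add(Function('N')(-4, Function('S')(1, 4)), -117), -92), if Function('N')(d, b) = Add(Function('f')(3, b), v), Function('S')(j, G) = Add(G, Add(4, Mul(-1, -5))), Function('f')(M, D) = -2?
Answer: 34132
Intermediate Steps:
Function('S')(j, G) = Add(9, G) (Function('S')(j, G) = Add(G, Add(4, 5)) = Add(G, 9) = Add(9, G))
v = -252 (v = Add(Mul(-4, Pow(-8, 2)), 4) = Add(Mul(-4, 64), 4) = Add(-256, 4) = -252)
Function('N')(d, b) = -254 (Function('N')(d, b) = Add(-2, -252) = -254)
Mul(Add(Function('N')(-4, Function('S')(1, 4)), -117), -92) = Mul(Add(-254, -117), -92) = Mul(-371, -92) = 34132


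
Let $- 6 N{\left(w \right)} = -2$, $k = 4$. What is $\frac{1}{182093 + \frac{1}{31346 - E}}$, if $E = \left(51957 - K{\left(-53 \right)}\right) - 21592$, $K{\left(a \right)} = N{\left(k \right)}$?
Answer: $\frac{2944}{536081795} \approx 5.4917 \cdot 10^{-6}$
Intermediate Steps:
$N{\left(w \right)} = \frac{1}{3}$ ($N{\left(w \right)} = \left(- \frac{1}{6}\right) \left(-2\right) = \frac{1}{3}$)
$K{\left(a \right)} = \frac{1}{3}$
$E = \frac{91094}{3}$ ($E = \left(51957 - \frac{1}{3}\right) - 21592 = \frac{155870}{3} - 21592 = \frac{91094}{3} \approx 30365.0$)
$\frac{1}{182093 + \frac{1}{31346 - E}} = \frac{1}{182093 + \frac{1}{31346 - \frac{91094}{3}}} = \frac{1}{182093 + \frac{1}{\frac{2944}{3}}} = \frac{1}{182093 + \frac{3}{2944}} = \frac{1}{\frac{536081795}{2944}} = \frac{2944}{536081795}$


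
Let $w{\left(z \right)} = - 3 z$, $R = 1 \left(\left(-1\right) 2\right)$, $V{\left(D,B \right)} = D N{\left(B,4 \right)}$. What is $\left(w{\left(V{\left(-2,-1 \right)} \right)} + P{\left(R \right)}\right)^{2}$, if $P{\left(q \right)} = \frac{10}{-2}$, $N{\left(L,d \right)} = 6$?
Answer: $961$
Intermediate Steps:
$V{\left(D,B \right)} = 6 D$ ($V{\left(D,B \right)} = D 6 = 6 D$)
$R = -2$ ($R = 1 \left(-2\right) = -2$)
$P{\left(q \right)} = -5$ ($P{\left(q \right)} = 10 \left(- \frac{1}{2}\right) = -5$)
$\left(w{\left(V{\left(-2,-1 \right)} \right)} + P{\left(R \right)}\right)^{2} = \left(- 3 \cdot 6 \left(-2\right) - 5\right)^{2} = \left(\left(-3\right) \left(-12\right) - 5\right)^{2} = \left(36 - 5\right)^{2} = 31^{2} = 961$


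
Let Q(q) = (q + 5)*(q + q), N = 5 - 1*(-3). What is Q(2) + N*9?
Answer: 100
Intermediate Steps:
N = 8 (N = 5 + 3 = 8)
Q(q) = 2*q*(5 + q) (Q(q) = (5 + q)*(2*q) = 2*q*(5 + q))
Q(2) + N*9 = 2*2*(5 + 2) + 8*9 = 2*2*7 + 72 = 28 + 72 = 100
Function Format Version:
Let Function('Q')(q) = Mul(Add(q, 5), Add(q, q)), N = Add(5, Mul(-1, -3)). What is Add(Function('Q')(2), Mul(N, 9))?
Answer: 100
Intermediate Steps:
N = 8 (N = Add(5, 3) = 8)
Function('Q')(q) = Mul(2, q, Add(5, q)) (Function('Q')(q) = Mul(Add(5, q), Mul(2, q)) = Mul(2, q, Add(5, q)))
Add(Function('Q')(2), Mul(N, 9)) = Add(Mul(2, 2, Add(5, 2)), Mul(8, 9)) = Add(Mul(2, 2, 7), 72) = Add(28, 72) = 100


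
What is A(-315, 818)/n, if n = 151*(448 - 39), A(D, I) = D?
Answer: -315/61759 ≈ -0.0051005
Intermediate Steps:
n = 61759 (n = 151*409 = 61759)
A(-315, 818)/n = -315/61759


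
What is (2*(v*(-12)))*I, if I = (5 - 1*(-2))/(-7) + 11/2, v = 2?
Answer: -216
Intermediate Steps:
I = 9/2 (I = (5 + 2)*(-⅐) + 11*(½) = 7*(-⅐) + 11/2 = -1 + 11/2 = 9/2 ≈ 4.5000)
(2*(v*(-12)))*I = (2*(2*(-12)))*(9/2) = (2*(-24))*(9/2) = -48*9/2 = -216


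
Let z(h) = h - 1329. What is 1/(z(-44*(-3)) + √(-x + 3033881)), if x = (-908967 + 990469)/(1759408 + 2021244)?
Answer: 2262720222/3026547988721 + √10841065156374742330/3026547988721 ≈ 0.0018355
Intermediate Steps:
x = 40751/1890326 (x = 81502/3780652 = 81502*(1/3780652) = 40751/1890326 ≈ 0.021558)
z(h) = -1329 + h
1/(z(-44*(-3)) + √(-x + 3033881)) = 1/((-1329 - 44*(-3)) + √(-1*40751/1890326 + 3033881)) = 1/((-1329 + 132) + √(-40751/1890326 + 3033881)) = 1/(-1197 + √(5735024094455/1890326)) = 1/(-1197 + √10841065156374742330/1890326)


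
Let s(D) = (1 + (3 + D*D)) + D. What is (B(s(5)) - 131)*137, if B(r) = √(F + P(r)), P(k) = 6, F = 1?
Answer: -17947 + 137*√7 ≈ -17585.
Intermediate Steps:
s(D) = 4 + D + D² (s(D) = (1 + (3 + D²)) + D = (4 + D²) + D = 4 + D + D²)
B(r) = √7 (B(r) = √(1 + 6) = √7)
(B(s(5)) - 131)*137 = (√7 - 131)*137 = (-131 + √7)*137 = -17947 + 137*√7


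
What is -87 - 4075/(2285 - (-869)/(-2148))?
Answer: -435689157/4907311 ≈ -88.784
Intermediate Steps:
-87 - 4075/(2285 - (-869)/(-2148)) = -87 - 4075/(2285 - (-869)*(-1)/2148) = -87 - 4075/(2285 - 1*869/2148) = -87 - 4075/(2285 - 869/2148) = -87 - 4075/4907311/2148 = -87 - 4075*2148/4907311 = -87 - 1*8753100/4907311 = -87 - 8753100/4907311 = -435689157/4907311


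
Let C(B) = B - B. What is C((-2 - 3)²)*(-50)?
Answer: 0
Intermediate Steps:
C(B) = 0
C((-2 - 3)²)*(-50) = 0*(-50) = 0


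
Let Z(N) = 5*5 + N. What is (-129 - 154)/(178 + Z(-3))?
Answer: -283/200 ≈ -1.4150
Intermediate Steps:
Z(N) = 25 + N
(-129 - 154)/(178 + Z(-3)) = (-129 - 154)/(178 + (25 - 3)) = -283/(178 + 22) = -283/200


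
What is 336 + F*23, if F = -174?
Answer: -3666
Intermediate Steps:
336 + F*23 = 336 - 174*23 = 336 - 4002 = -3666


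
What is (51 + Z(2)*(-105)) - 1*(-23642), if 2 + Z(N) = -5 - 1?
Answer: 24533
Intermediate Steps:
Z(N) = -8 (Z(N) = -2 + (-5 - 1) = -2 - 6 = -8)
(51 + Z(2)*(-105)) - 1*(-23642) = (51 - 8*(-105)) - 1*(-23642) = (51 + 840) + 23642 = 891 + 23642 = 24533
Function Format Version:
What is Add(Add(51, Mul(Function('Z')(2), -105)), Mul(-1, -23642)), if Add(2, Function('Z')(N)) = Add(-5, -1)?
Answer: 24533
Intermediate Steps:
Function('Z')(N) = -8 (Function('Z')(N) = Add(-2, Add(-5, -1)) = Add(-2, -6) = -8)
Add(Add(51, Mul(Function('Z')(2), -105)), Mul(-1, -23642)) = Add(Add(51, Mul(-8, -105)), Mul(-1, -23642)) = Add(Add(51, 840), 23642) = Add(891, 23642) = 24533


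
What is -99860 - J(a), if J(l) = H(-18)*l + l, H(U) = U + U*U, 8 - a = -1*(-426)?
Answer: 28466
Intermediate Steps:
a = -418 (a = 8 - (-1)*(-426) = 8 - 1*426 = 8 - 426 = -418)
H(U) = U + U²
J(l) = 307*l (J(l) = (-18*(1 - 18))*l + l = (-18*(-17))*l + l = 306*l + l = 307*l)
-99860 - J(a) = -99860 - 307*(-418) = -99860 - 1*(-128326) = -99860 + 128326 = 28466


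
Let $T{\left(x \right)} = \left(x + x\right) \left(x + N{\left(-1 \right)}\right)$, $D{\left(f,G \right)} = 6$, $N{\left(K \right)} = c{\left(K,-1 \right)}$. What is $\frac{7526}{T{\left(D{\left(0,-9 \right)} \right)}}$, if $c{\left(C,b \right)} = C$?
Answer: $\frac{3763}{30} \approx 125.43$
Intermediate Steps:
$N{\left(K \right)} = K$
$T{\left(x \right)} = 2 x \left(-1 + x\right)$ ($T{\left(x \right)} = \left(x + x\right) \left(x - 1\right) = 2 x \left(-1 + x\right)$)
$\frac{7526}{T{\left(D{\left(0,-9 \right)} \right)}} = \frac{7526}{2 \cdot 6 \left(-1 + 6\right)} = \frac{7526}{2 \cdot 6 \cdot 5} = \frac{7526}{60} = 7526 \cdot \frac{1}{60} = \frac{3763}{30}$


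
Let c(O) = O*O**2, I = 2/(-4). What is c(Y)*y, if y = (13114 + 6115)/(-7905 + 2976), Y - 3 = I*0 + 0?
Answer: -173061/1643 ≈ -105.33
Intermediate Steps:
I = -1/2 (I = 2*(-1/4) = -1/2 ≈ -0.50000)
Y = 3 (Y = 3 + (-1/2*0 + 0) = 3 + (0 + 0) = 3 + 0 = 3)
c(O) = O**3
y = -19229/4929 (y = 19229/(-4929) = 19229*(-1/4929) = -19229/4929 ≈ -3.9012)
c(Y)*y = 3**3*(-19229/4929) = 27*(-19229/4929) = -173061/1643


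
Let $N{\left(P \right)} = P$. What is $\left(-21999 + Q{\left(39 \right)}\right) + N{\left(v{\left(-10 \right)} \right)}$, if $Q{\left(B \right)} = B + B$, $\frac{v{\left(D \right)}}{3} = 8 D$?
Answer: $-22161$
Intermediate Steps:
$v{\left(D \right)} = 24 D$ ($v{\left(D \right)} = 3 \cdot 8 D = 24 D$)
$Q{\left(B \right)} = 2 B$
$\left(-21999 + Q{\left(39 \right)}\right) + N{\left(v{\left(-10 \right)} \right)} = \left(-21999 + 2 \cdot 39\right) + 24 \left(-10\right) = \left(-21999 + 78\right) - 240 = -21921 - 240 = -22161$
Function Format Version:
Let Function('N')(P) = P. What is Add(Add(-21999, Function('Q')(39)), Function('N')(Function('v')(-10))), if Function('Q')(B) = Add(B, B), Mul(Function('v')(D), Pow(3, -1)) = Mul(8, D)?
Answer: -22161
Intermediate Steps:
Function('v')(D) = Mul(24, D) (Function('v')(D) = Mul(3, Mul(8, D)) = Mul(24, D))
Function('Q')(B) = Mul(2, B)
Add(Add(-21999, Function('Q')(39)), Function('N')(Function('v')(-10))) = Add(Add(-21999, Mul(2, 39)), Mul(24, -10)) = Add(Add(-21999, 78), -240) = Add(-21921, -240) = -22161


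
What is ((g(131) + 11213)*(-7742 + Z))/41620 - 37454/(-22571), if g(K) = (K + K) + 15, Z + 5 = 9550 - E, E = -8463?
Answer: 133197569281/46970251 ≈ 2835.8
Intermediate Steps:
Z = 18008 (Z = -5 + (9550 - 1*(-8463)) = -5 + (9550 + 8463) = -5 + 18013 = 18008)
g(K) = 15 + 2*K (g(K) = 2*K + 15 = 15 + 2*K)
((g(131) + 11213)*(-7742 + Z))/41620 - 37454/(-22571) = (((15 + 2*131) + 11213)*(-7742 + 18008))/41620 - 37454/(-22571) = (((15 + 262) + 11213)*10266)*(1/41620) - 37454*(-1/22571) = ((277 + 11213)*10266)*(1/41620) + 37454/22571 = (11490*10266)*(1/41620) + 37454/22571 = 117956340*(1/41620) + 37454/22571 = 5897817/2081 + 37454/22571 = 133197569281/46970251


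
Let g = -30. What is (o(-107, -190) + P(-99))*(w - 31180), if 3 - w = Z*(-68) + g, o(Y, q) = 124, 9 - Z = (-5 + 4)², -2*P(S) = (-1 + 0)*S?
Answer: -4559847/2 ≈ -2.2799e+6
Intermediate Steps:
P(S) = S/2 (P(S) = -(-1 + 0)*S/2 = -(-1)*S/2 = S/2)
Z = 8 (Z = 9 - (-5 + 4)² = 9 - 1*(-1)² = 9 - 1*1 = 9 - 1 = 8)
w = 577 (w = 3 - (8*(-68) - 30) = 3 - (-544 - 30) = 3 - 1*(-574) = 3 + 574 = 577)
(o(-107, -190) + P(-99))*(w - 31180) = (124 + (½)*(-99))*(577 - 31180) = (124 - 99/2)*(-30603) = (149/2)*(-30603) = -4559847/2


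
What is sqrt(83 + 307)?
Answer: sqrt(390) ≈ 19.748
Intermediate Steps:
sqrt(83 + 307) = sqrt(390)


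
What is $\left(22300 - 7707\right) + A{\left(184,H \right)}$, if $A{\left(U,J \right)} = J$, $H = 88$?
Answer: $14681$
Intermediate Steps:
$\left(22300 - 7707\right) + A{\left(184,H \right)} = \left(22300 - 7707\right) + 88 = 14593 + 88 = 14681$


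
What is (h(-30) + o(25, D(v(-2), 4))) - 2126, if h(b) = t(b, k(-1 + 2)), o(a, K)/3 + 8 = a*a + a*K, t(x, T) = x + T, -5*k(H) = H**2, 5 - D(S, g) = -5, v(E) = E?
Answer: 2224/5 ≈ 444.80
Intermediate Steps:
D(S, g) = 10 (D(S, g) = 5 - 1*(-5) = 5 + 5 = 10)
k(H) = -H**2/5
t(x, T) = T + x
o(a, K) = -24 + 3*a**2 + 3*K*a (o(a, K) = -24 + 3*(a*a + a*K) = -24 + 3*(a**2 + K*a) = -24 + (3*a**2 + 3*K*a) = -24 + 3*a**2 + 3*K*a)
h(b) = -1/5 + b (h(b) = -(-1 + 2)**2/5 + b = -1/5*1**2 + b = -1/5*1 + b = -1/5 + b)
(h(-30) + o(25, D(v(-2), 4))) - 2126 = ((-1/5 - 30) + (-24 + 3*25**2 + 3*10*25)) - 2126 = (-151/5 + (-24 + 3*625 + 750)) - 2126 = (-151/5 + (-24 + 1875 + 750)) - 2126 = (-151/5 + 2601) - 2126 = 12854/5 - 2126 = 2224/5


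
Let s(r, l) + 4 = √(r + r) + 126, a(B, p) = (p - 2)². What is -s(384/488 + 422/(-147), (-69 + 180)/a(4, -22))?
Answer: -122 - 2*I*√1709769/1281 ≈ -122.0 - 2.0415*I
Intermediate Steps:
a(B, p) = (-2 + p)²
s(r, l) = 122 + √2*√r (s(r, l) = -4 + (√(r + r) + 126) = -4 + (√(2*r) + 126) = -4 + (√2*√r + 126) = -4 + (126 + √2*√r) = 122 + √2*√r)
-s(384/488 + 422/(-147), (-69 + 180)/a(4, -22)) = -(122 + √2*√(384/488 + 422/(-147))) = -(122 + √2*√(384*(1/488) + 422*(-1/147))) = -(122 + √2*√(48/61 - 422/147)) = -(122 + √2*√(-18686/8967)) = -(122 + √2*(I*√3419538/1281)) = -(122 + 2*I*√1709769/1281) = -122 - 2*I*√1709769/1281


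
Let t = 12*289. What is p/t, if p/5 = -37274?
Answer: -93185/1734 ≈ -53.740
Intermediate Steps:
p = -186370 (p = 5*(-37274) = -186370)
t = 3468
p/t = -186370/3468 = -186370*1/3468 = -93185/1734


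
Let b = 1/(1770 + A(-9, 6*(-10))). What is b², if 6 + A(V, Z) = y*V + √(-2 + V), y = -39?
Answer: (2115 + I*√11)⁻² ≈ 2.2355e-7 - 7.011e-10*I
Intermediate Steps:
A(V, Z) = -6 + √(-2 + V) - 39*V (A(V, Z) = -6 + (-39*V + √(-2 + V)) = -6 + (√(-2 + V) - 39*V) = -6 + √(-2 + V) - 39*V)
b = 1/(2115 + I*√11) (b = 1/(1770 + (-6 + √(-2 - 9) - 39*(-9))) = 1/(1770 + (-6 + √(-11) + 351)) = 1/(1770 + (-6 + I*√11 + 351)) = 1/(1770 + (345 + I*√11)) = 1/(2115 + I*√11) ≈ 0.00047281 - 7.414e-7*I)
b² = (2115/4473236 - I*√11/4473236)²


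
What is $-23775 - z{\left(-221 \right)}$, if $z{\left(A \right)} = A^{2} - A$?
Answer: $-72837$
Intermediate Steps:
$-23775 - z{\left(-221 \right)} = -23775 - - 221 \left(-1 - 221\right) = -23775 - \left(-221\right) \left(-222\right) = -23775 - 49062 = -72837$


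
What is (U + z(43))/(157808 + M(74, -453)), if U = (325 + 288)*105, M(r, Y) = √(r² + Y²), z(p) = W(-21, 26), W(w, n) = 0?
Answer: 3385770640/8301051393 - 21455*√210685/8301051393 ≈ 0.40669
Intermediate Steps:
z(p) = 0
M(r, Y) = √(Y² + r²)
U = 64365 (U = 613*105 = 64365)
(U + z(43))/(157808 + M(74, -453)) = (64365 + 0)/(157808 + √((-453)² + 74²)) = 64365/(157808 + √(205209 + 5476)) = 64365/(157808 + √210685)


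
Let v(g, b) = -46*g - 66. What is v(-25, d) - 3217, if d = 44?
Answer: -2133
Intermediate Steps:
v(g, b) = -66 - 46*g
v(-25, d) - 3217 = (-66 - 46*(-25)) - 3217 = (-66 + 1150) - 3217 = 1084 - 3217 = -2133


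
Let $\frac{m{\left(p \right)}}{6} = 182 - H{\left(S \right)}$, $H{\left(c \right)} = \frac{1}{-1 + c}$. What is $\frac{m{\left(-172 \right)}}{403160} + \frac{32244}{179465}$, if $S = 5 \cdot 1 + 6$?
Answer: $\frac{13195359141}{72353109400} \approx 0.18237$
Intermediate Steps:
$S = 11$ ($S = 5 + 6 = 11$)
$m{\left(p \right)} = \frac{5457}{5}$ ($m{\left(p \right)} = 6 \left(182 - \frac{1}{-1 + 11}\right) = 6 \left(182 - \frac{1}{10}\right) = 6 \cdot \frac{1819}{10} = \frac{5457}{5}$)
$\frac{m{\left(-172 \right)}}{403160} + \frac{32244}{179465} = \frac{5457}{5 \cdot 403160} + \frac{32244}{179465} = \frac{5457}{5} \cdot \frac{1}{403160} + 32244 \cdot \frac{1}{179465} = \frac{5457}{2015800} + \frac{32244}{179465} = \frac{13195359141}{72353109400}$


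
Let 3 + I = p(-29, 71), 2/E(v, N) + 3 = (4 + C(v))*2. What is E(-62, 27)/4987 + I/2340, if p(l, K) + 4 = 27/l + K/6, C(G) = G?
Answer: 402140267/241630323480 ≈ 0.0016643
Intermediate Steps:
E(v, N) = 2/(5 + 2*v) (E(v, N) = 2/(-3 + (4 + v)*2) = 2/(-3 + (8 + 2*v)) = 2/(5 + 2*v))
p(l, K) = -4 + 27/l + K/6 (p(l, K) = -4 + (27/l + K/6) = -4 + 27/l + K/6)
I = 679/174 (I = -3 + (-4 + 27/(-29) + (1/6)*71) = -3 + (-4 + 27*(-1/29) + 71/6) = -3 + (-4 - 27/29 + 71/6) = -3 + 1201/174 = 679/174 ≈ 3.9023)
E(-62, 27)/4987 + I/2340 = (2/(5 + 2*(-62)))/4987 + (679/174)/2340 = (2/(5 - 124))*(1/4987) + (679/174)*(1/2340) = (2/(-119))*(1/4987) + 679/407160 = (2*(-1/119))*(1/4987) + 679/407160 = -2/119*1/4987 + 679/407160 = -2/593453 + 679/407160 = 402140267/241630323480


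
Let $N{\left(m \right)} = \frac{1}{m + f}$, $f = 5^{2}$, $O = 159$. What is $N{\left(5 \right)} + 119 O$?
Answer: $\frac{567631}{30} \approx 18921.0$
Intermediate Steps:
$f = 25$
$N{\left(m \right)} = \frac{1}{25 + m}$ ($N{\left(m \right)} = \frac{1}{m + 25} = \frac{1}{25 + m}$)
$N{\left(5 \right)} + 119 O = \frac{1}{25 + 5} + 119 \cdot 159 = \frac{1}{30} + 18921 = \frac{567631}{30}$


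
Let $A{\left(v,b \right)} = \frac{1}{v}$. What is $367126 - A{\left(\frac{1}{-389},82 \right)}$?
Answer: $367515$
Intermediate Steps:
$367126 - A{\left(\frac{1}{-389},82 \right)} = 367126 - \frac{1}{\frac{1}{-389}} = 367126 - \frac{1}{- \frac{1}{389}} = 367126 - -389 = 367126 + 389 = 367515$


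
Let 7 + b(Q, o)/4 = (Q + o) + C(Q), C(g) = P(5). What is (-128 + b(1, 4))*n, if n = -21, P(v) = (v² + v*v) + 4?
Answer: -1680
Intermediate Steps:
P(v) = 4 + 2*v² (P(v) = (v² + v²) + 4 = 2*v² + 4 = 4 + 2*v²)
C(g) = 54 (C(g) = 4 + 2*5² = 4 + 2*25 = 4 + 50 = 54)
b(Q, o) = 188 + 4*Q + 4*o (b(Q, o) = -28 + 4*((Q + o) + 54) = -28 + 4*(54 + Q + o) = -28 + (216 + 4*Q + 4*o) = 188 + 4*Q + 4*o)
(-128 + b(1, 4))*n = (-128 + (188 + 4*1 + 4*4))*(-21) = (-128 + (188 + 4 + 16))*(-21) = (-128 + 208)*(-21) = 80*(-21) = -1680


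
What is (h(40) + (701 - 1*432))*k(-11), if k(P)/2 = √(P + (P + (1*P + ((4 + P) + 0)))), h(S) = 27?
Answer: 1184*I*√10 ≈ 3744.1*I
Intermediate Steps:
k(P) = 2*√(4 + 4*P) (k(P) = 2*√(P + (P + (1*P + ((4 + P) + 0)))) = 2*√(P + (P + (P + (4 + P)))) = 2*√(P + (P + (4 + 2*P))) = 2*√(P + (4 + 3*P)) = 2*√(4 + 4*P))
(h(40) + (701 - 1*432))*k(-11) = (27 + (701 - 1*432))*(4*√(1 - 11)) = (27 + (701 - 432))*(4*√(-10)) = (27 + 269)*(4*(I*√10)) = 296*(4*I*√10) = 1184*I*√10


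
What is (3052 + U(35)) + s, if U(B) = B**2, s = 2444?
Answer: 6721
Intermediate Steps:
(3052 + U(35)) + s = (3052 + 35**2) + 2444 = (3052 + 1225) + 2444 = 4277 + 2444 = 6721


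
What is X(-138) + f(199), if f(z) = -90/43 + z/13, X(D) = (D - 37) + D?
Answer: -167580/559 ≈ -299.79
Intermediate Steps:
X(D) = -37 + 2*D (X(D) = (-37 + D) + D = -37 + 2*D)
f(z) = -90/43 + z/13 (f(z) = -90*1/43 + z*(1/13) = -90/43 + z/13)
X(-138) + f(199) = (-37 + 2*(-138)) + (-90/43 + (1/13)*199) = (-37 - 276) + (-90/43 + 199/13) = -313 + 7387/559 = -167580/559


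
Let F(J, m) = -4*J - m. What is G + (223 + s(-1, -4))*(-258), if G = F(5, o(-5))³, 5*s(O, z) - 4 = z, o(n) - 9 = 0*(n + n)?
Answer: -81923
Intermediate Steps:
o(n) = 9 (o(n) = 9 + 0*(n + n) = 9 + 0*(2*n) = 9 + 0 = 9)
s(O, z) = ⅘ + z/5
F(J, m) = -m - 4*J
G = -24389 (G = (-1*9 - 4*5)³ = (-9 - 20)³ = (-29)³ = -24389)
G + (223 + s(-1, -4))*(-258) = -24389 + (223 + (⅘ + (⅕)*(-4)))*(-258) = -24389 + (223 + (⅘ - ⅘))*(-258) = -24389 + (223 + 0)*(-258) = -24389 + 223*(-258) = -24389 - 57534 = -81923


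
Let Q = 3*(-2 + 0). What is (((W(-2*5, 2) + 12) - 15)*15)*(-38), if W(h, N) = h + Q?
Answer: 10830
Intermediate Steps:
Q = -6 (Q = 3*(-2) = -6)
W(h, N) = -6 + h (W(h, N) = h - 6 = -6 + h)
(((W(-2*5, 2) + 12) - 15)*15)*(-38) = ((((-6 - 2*5) + 12) - 15)*15)*(-38) = ((((-6 - 10) + 12) - 15)*15)*(-38) = (((-16 + 12) - 15)*15)*(-38) = ((-4 - 15)*15)*(-38) = -19*15*(-38) = -285*(-38) = 10830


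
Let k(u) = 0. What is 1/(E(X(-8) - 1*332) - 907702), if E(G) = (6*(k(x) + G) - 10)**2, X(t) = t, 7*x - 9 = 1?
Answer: 1/3294798 ≈ 3.0351e-7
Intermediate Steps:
x = 10/7 (x = 9/7 + (1/7)*1 = 9/7 + 1/7 = 10/7 ≈ 1.4286)
E(G) = (-10 + 6*G)**2 (E(G) = (6*(0 + G) - 10)**2 = (6*G - 10)**2 = (-10 + 6*G)**2)
1/(E(X(-8) - 1*332) - 907702) = 1/(4*(-5 + 3*(-8 - 1*332))**2 - 907702) = 1/(4*(-5 + 3*(-8 - 332))**2 - 907702) = 1/(4*(-5 + 3*(-340))**2 - 907702) = 1/(4*(-5 - 1020)**2 - 907702) = 1/(4*(-1025)**2 - 907702) = 1/(4*1050625 - 907702) = 1/(4202500 - 907702) = 1/3294798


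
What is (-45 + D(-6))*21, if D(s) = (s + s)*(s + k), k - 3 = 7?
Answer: -1953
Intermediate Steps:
k = 10 (k = 3 + 7 = 10)
D(s) = 2*s*(10 + s) (D(s) = (s + s)*(s + 10) = (2*s)*(10 + s) = 2*s*(10 + s))
(-45 + D(-6))*21 = (-45 + 2*(-6)*(10 - 6))*21 = (-45 + 2*(-6)*4)*21 = (-45 - 48)*21 = -93*21 = -1953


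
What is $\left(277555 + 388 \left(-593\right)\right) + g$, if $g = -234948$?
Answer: $-187477$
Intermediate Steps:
$\left(277555 + 388 \left(-593\right)\right) + g = \left(277555 + 388 \left(-593\right)\right) - 234948 = \left(277555 - 230084\right) - 234948 = 47471 - 234948 = -187477$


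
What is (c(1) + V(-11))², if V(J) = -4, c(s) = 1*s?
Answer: 9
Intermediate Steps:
c(s) = s
(c(1) + V(-11))² = (1 - 4)² = (-3)² = 9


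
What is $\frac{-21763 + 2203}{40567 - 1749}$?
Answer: $- \frac{9780}{19409} \approx -0.50389$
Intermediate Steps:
$\frac{-21763 + 2203}{40567 - 1749} = - \frac{19560}{38818} = \left(-19560\right) \frac{1}{38818} = - \frac{9780}{19409}$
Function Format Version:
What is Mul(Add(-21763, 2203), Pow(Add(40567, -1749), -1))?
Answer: Rational(-9780, 19409) ≈ -0.50389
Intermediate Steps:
Mul(Add(-21763, 2203), Pow(Add(40567, -1749), -1)) = Mul(-19560, Pow(38818, -1)) = Mul(-19560, Rational(1, 38818)) = Rational(-9780, 19409)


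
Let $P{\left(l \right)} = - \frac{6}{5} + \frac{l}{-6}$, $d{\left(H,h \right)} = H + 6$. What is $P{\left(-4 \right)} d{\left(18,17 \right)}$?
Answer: $- \frac{64}{5} \approx -12.8$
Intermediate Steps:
$d{\left(H,h \right)} = 6 + H$
$P{\left(l \right)} = - \frac{6}{5} - \frac{l}{6}$ ($P{\left(l \right)} = \left(-6\right) \frac{1}{5} + l \left(- \frac{1}{6}\right) = - \frac{6}{5} - \frac{l}{6}$)
$P{\left(-4 \right)} d{\left(18,17 \right)} = \left(- \frac{6}{5} - - \frac{2}{3}\right) \left(6 + 18\right) = \left(- \frac{6}{5} + \frac{2}{3}\right) 24 = \left(- \frac{8}{15}\right) 24 = - \frac{64}{5}$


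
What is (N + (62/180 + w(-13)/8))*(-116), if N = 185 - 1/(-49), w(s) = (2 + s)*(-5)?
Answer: -98342219/4410 ≈ -22300.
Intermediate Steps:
w(s) = -10 - 5*s
N = 9066/49 (N = 185 - 1*(-1/49) = 185 + 1/49 = 9066/49 ≈ 185.02)
(N + (62/180 + w(-13)/8))*(-116) = (9066/49 + (62/180 + (-10 - 5*(-13))/8))*(-116) = (9066/49 + (62*(1/180) + (-10 + 65)*(⅛)))*(-116) = (9066/49 + (31/90 + 55*(⅛)))*(-116) = (9066/49 + (31/90 + 55/8))*(-116) = (9066/49 + 2599/360)*(-116) = (3391111/17640)*(-116) = -98342219/4410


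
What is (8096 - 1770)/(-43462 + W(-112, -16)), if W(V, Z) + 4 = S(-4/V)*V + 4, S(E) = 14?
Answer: -3163/22515 ≈ -0.14048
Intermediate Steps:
W(V, Z) = 14*V (W(V, Z) = -4 + (14*V + 4) = -4 + (4 + 14*V) = 14*V)
(8096 - 1770)/(-43462 + W(-112, -16)) = (8096 - 1770)/(-43462 + 14*(-112)) = 6326/(-43462 - 1568) = 6326/(-45030) = 6326*(-1/45030) = -3163/22515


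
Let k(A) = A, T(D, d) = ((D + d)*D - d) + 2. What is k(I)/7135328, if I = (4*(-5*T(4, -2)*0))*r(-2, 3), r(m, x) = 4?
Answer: 0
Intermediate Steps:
T(D, d) = 2 - d + D*(D + d) (T(D, d) = (D*(D + d) - d) + 2 = (-d + D*(D + d)) + 2 = 2 - d + D*(D + d))
I = 0 (I = (4*(-5*(2 + 4² - 1*(-2) + 4*(-2))*0))*4 = (4*(-5*(2 + 16 + 2 - 8)*0))*4 = (4*(-5*12*0))*4 = (4*(-60*0))*4 = (4*0)*4 = 0*4 = 0)
k(I)/7135328 = 0/7135328 = 0*(1/7135328) = 0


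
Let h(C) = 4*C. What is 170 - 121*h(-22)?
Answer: 10818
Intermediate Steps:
170 - 121*h(-22) = 170 - 484*(-22) = 170 - 121*(-88) = 170 + 10648 = 10818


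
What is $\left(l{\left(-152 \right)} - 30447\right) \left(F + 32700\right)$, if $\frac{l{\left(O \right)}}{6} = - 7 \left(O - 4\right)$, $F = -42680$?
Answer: $238472100$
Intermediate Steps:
$l{\left(O \right)} = 168 - 42 O$ ($l{\left(O \right)} = 6 \left(- 7 \left(O - 4\right)\right) = 6 \left(- 7 \left(-4 + O\right)\right) = 6 \left(28 - 7 O\right) = 168 - 42 O$)
$\left(l{\left(-152 \right)} - 30447\right) \left(F + 32700\right) = \left(\left(168 - -6384\right) - 30447\right) \left(-42680 + 32700\right) = \left(\left(168 + 6384\right) - 30447\right) \left(-9980\right) = \left(6552 - 30447\right) \left(-9980\right) = \left(-23895\right) \left(-9980\right) = 238472100$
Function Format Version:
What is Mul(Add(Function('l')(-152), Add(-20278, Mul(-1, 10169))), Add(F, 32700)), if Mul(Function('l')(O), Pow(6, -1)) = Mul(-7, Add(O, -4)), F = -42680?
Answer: 238472100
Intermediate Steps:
Function('l')(O) = Add(168, Mul(-42, O)) (Function('l')(O) = Mul(6, Mul(-7, Add(O, -4))) = Mul(6, Mul(-7, Add(-4, O))) = Mul(6, Add(28, Mul(-7, O))) = Add(168, Mul(-42, O)))
Mul(Add(Function('l')(-152), Add(-20278, Mul(-1, 10169))), Add(F, 32700)) = Mul(Add(Add(168, Mul(-42, -152)), Add(-20278, Mul(-1, 10169))), Add(-42680, 32700)) = Mul(Add(Add(168, 6384), Add(-20278, -10169)), -9980) = Mul(Add(6552, -30447), -9980) = Mul(-23895, -9980) = 238472100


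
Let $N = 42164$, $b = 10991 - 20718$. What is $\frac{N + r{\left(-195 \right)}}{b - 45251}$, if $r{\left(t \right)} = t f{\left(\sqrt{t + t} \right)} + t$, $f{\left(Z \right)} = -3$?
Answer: $- \frac{21277}{27489} \approx -0.77402$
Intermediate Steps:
$b = -9727$
$r{\left(t \right)} = - 2 t$ ($r{\left(t \right)} = t \left(-3\right) + t = - 3 t + t = - 2 t$)
$\frac{N + r{\left(-195 \right)}}{b - 45251} = \frac{42164 - -390}{-9727 - 45251} = \frac{42164 + 390}{-54978} = 42554 \left(- \frac{1}{54978}\right) = - \frac{21277}{27489}$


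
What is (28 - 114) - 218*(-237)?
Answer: 51580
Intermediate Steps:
(28 - 114) - 218*(-237) = -86 + 51666 = 51580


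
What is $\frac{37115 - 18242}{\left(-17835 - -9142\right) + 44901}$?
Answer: $\frac{18873}{36208} \approx 0.52124$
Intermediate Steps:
$\frac{37115 - 18242}{\left(-17835 - -9142\right) + 44901} = \frac{18873}{\left(-17835 + 9142\right) + 44901} = \frac{18873}{-8693 + 44901} = \frac{18873}{36208}$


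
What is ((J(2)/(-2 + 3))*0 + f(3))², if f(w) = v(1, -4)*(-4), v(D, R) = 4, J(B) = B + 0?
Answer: 256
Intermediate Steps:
J(B) = B
f(w) = -16 (f(w) = 4*(-4) = -16)
((J(2)/(-2 + 3))*0 + f(3))² = ((2/(-2 + 3))*0 - 16)² = ((2/1)*0 - 16)² = ((2*1)*0 - 16)² = (2*0 - 16)² = (0 - 16)² = (-16)² = 256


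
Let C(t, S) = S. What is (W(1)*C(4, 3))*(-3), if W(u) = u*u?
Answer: -9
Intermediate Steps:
W(u) = u²
(W(1)*C(4, 3))*(-3) = (1²*3)*(-3) = (1*3)*(-3) = 3*(-3) = -9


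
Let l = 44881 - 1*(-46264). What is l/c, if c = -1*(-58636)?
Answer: 91145/58636 ≈ 1.5544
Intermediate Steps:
c = 58636
l = 91145 (l = 44881 + 46264 = 91145)
l/c = 91145/58636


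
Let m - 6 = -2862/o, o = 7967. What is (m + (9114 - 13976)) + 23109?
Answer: 145418789/7967 ≈ 18253.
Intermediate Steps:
m = 44940/7967 (m = 6 - 2862/7967 = 44940/7967 ≈ 5.6408)
(m + (9114 - 13976)) + 23109 = (44940/7967 + (9114 - 13976)) + 23109 = (44940/7967 - 4862) + 23109 = -38690614/7967 + 23109 = 145418789/7967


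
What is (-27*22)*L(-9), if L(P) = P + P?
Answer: 10692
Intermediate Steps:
L(P) = 2*P
(-27*22)*L(-9) = (-27*22)*(2*(-9)) = -594*(-18) = 10692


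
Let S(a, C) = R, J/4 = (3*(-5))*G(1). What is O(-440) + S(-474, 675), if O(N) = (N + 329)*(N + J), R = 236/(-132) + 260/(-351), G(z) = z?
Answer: 16482749/297 ≈ 55498.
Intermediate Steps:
J = -60 (J = 4*((3*(-5))*1) = 4*(-15*1) = 4*(-15) = -60)
R = -751/297 (R = 236*(-1/132) + 260*(-1/351) = -59/33 - 20/27 = -751/297 ≈ -2.5286)
O(N) = (-60 + N)*(329 + N) (O(N) = (N + 329)*(N - 60) = (329 + N)*(-60 + N) = (-60 + N)*(329 + N))
S(a, C) = -751/297
O(-440) + S(-474, 675) = (-19740 + (-440)**2 + 269*(-440)) - 751/297 = (-19740 + 193600 - 118360) - 751/297 = 55500 - 751/297 = 16482749/297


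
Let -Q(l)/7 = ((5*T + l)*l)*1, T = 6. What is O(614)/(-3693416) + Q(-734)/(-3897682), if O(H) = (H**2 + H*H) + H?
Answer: 2604608211985/3598940265428 ≈ 0.72371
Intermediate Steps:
Q(l) = -7*l*(30 + l) (Q(l) = -7*(5*6 + l)*l = -7*(30 + l)*l = -7*l*(30 + l))
O(H) = H + 2*H**2 (O(H) = (H**2 + H**2) + H = 2*H**2 + H = H + 2*H**2)
O(614)/(-3693416) + Q(-734)/(-3897682) = (614*(1 + 2*614))/(-3693416) - 7*(-734)*(30 - 734)/(-3897682) = (614*(1 + 1228))*(-1/3693416) - 7*(-734)*(-704)*(-1/3897682) = (614*1229)*(-1/3693416) - 3617152*(-1/3897682) = 754606*(-1/3693416) + 1808576/1948841 = -377303/1846708 + 1808576/1948841 = 2604608211985/3598940265428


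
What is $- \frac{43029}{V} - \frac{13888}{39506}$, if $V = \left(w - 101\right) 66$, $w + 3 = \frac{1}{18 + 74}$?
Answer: $\frac{4100609702}{692915487} \approx 5.9179$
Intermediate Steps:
$w = - \frac{275}{92}$ ($w = -3 + \frac{1}{18 + 74} = -3 + \frac{1}{92} = - \frac{275}{92} \approx -2.9891$)
$V = - \frac{315711}{46}$ ($V = \left(- \frac{275}{92} - 101\right) 66 = \left(- \frac{9567}{92}\right) 66 = - \frac{315711}{46} \approx -6863.3$)
$- \frac{43029}{V} - \frac{13888}{39506} = - \frac{43029}{- \frac{315711}{46}} - \frac{13888}{39506} = \left(-43029\right) \left(- \frac{46}{315711}\right) - \frac{6944}{19753} = \frac{219926}{35079} - \frac{6944}{19753} = \frac{4100609702}{692915487}$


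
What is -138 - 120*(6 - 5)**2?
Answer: -258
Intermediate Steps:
-138 - 120*(6 - 5)**2 = -138 - 120*1**2 = -138 - 120*1 = -138 - 120 = -258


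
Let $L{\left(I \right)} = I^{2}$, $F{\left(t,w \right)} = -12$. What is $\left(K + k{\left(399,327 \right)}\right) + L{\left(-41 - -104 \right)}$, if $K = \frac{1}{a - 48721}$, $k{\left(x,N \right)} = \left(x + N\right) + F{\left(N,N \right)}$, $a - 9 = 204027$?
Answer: $\frac{727340146}{155315} \approx 4683.0$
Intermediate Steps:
$a = 204036$ ($a = 9 + 204027 = 204036$)
$k{\left(x,N \right)} = -12 + N + x$ ($k{\left(x,N \right)} = \left(x + N\right) - 12 = \left(N + x\right) - 12 = -12 + N + x$)
$K = \frac{1}{155315}$ ($K = \frac{1}{204036 - 48721} = \frac{1}{155315} \approx 6.4385 \cdot 10^{-6}$)
$\left(K + k{\left(399,327 \right)}\right) + L{\left(-41 - -104 \right)} = \left(\frac{1}{155315} + \left(-12 + 327 + 399\right)\right) + \left(-41 - -104\right)^{2} = \left(\frac{1}{155315} + 714\right) + \left(-41 + 104\right)^{2} = \frac{110894911}{155315} + 63^{2} = \frac{110894911}{155315} + 3969 = \frac{727340146}{155315}$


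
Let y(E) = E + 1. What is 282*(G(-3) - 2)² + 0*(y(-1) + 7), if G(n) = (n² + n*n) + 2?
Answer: 91368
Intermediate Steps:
y(E) = 1 + E
G(n) = 2 + 2*n² (G(n) = (n² + n²) + 2 = 2*n² + 2 = 2 + 2*n²)
282*(G(-3) - 2)² + 0*(y(-1) + 7) = 282*((2 + 2*(-3)²) - 2)² + 0*((1 - 1) + 7) = 282*((2 + 2*9) - 2)² + 0*(0 + 7) = 282*((2 + 18) - 2)² + 0*7 = 282*(20 - 2)² + 0 = 282*18² + 0 = 282*324 + 0 = 91368 + 0 = 91368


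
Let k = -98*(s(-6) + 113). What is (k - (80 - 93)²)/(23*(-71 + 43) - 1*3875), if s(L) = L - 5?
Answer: 10165/4519 ≈ 2.2494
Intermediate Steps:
s(L) = -5 + L
k = -9996 (k = -98*((-5 - 6) + 113) = -98*(-11 + 113) = -98*102 = -9996)
(k - (80 - 93)²)/(23*(-71 + 43) - 1*3875) = (-9996 - (80 - 93)²)/(23*(-71 + 43) - 1*3875) = (-9996 - 1*(-13)²)/(23*(-28) - 3875) = (-9996 - 1*169)/(-644 - 3875) = (-9996 - 169)/(-4519) = -10165*(-1/4519) = 10165/4519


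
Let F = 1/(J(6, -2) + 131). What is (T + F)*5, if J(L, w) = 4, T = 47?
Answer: 6346/27 ≈ 235.04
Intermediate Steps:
F = 1/135 (F = 1/(4 + 131) = 1/135 ≈ 0.0074074)
(T + F)*5 = (47 + 1/135)*5 = (6346/135)*5 = 6346/27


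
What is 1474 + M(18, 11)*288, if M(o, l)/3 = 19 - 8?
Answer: 10978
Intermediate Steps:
M(o, l) = 33 (M(o, l) = 3*(19 - 8) = 3*11 = 33)
1474 + M(18, 11)*288 = 1474 + 33*288 = 1474 + 9504 = 10978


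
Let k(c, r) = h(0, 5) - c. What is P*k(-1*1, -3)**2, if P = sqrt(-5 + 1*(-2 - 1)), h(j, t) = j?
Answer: 2*I*sqrt(2) ≈ 2.8284*I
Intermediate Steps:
k(c, r) = -c (k(c, r) = 0 - c = -c)
P = 2*I*sqrt(2) (P = sqrt(-5 + 1*(-3)) = sqrt(-5 - 3) = sqrt(-8) = 2*I*sqrt(2) ≈ 2.8284*I)
P*k(-1*1, -3)**2 = (2*I*sqrt(2))*(-(-1))**2 = (2*I*sqrt(2))*(-1*(-1))**2 = (2*I*sqrt(2))*1**2 = (2*I*sqrt(2))*1 = 2*I*sqrt(2)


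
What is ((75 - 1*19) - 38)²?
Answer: 324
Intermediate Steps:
((75 - 1*19) - 38)² = ((75 - 19) - 38)² = (56 - 38)² = 18² = 324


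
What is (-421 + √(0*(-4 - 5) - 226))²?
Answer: (421 - I*√226)² ≈ 1.7702e+5 - 12658.0*I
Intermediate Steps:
(-421 + √(0*(-4 - 5) - 226))² = (-421 + √(0*(-9) - 226))² = (-421 + √(0 - 226))² = (-421 + √(-226))² = (-421 + I*√226)²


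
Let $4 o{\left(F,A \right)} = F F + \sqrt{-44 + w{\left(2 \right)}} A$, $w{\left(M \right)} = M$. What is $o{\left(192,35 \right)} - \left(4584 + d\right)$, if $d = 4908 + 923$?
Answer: $-1199 + \frac{35 i \sqrt{42}}{4} \approx -1199.0 + 56.706 i$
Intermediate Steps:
$d = 5831$
$o{\left(F,A \right)} = \frac{F^{2}}{4} + \frac{i A \sqrt{42}}{4}$ ($o{\left(F,A \right)} = \frac{F F + \sqrt{-44 + 2} A}{4} = \frac{F^{2} + \sqrt{-42} A}{4} = \frac{F^{2} + i \sqrt{42} A}{4} = \frac{F^{2} + i A \sqrt{42}}{4} = \frac{F^{2}}{4} + \frac{i A \sqrt{42}}{4}$)
$o{\left(192,35 \right)} - \left(4584 + d\right) = \left(\frac{192^{2}}{4} + \frac{1}{4} i 35 \sqrt{42}\right) - \left(4584 + 5831\right) = \left(\frac{1}{4} \cdot 36864 + \frac{35 i \sqrt{42}}{4}\right) - 10415 = \left(9216 + \frac{35 i \sqrt{42}}{4}\right) - 10415 = -1199 + \frac{35 i \sqrt{42}}{4}$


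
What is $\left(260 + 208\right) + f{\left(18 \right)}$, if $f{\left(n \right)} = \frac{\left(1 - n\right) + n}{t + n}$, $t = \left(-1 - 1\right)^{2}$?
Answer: $\frac{10297}{22} \approx 468.05$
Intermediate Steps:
$t = 4$ ($t = \left(-2\right)^{2} = 4$)
$f{\left(n \right)} = \frac{1}{4 + n}$ ($f{\left(n \right)} = \frac{\left(1 - n\right) + n}{4 + n} = 1 \frac{1}{4 + n} = \frac{1}{4 + n}$)
$\left(260 + 208\right) + f{\left(18 \right)} = \left(260 + 208\right) + \frac{1}{4 + 18} = 468 + \frac{1}{22} = \frac{10297}{22}$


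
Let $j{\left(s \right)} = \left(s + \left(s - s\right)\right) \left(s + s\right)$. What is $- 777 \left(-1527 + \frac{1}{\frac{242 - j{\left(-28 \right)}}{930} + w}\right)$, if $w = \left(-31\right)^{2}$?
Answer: $\frac{58823215717}{49578} \approx 1.1865 \cdot 10^{6}$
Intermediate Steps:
$w = 961$
$j{\left(s \right)} = 2 s^{2}$ ($j{\left(s \right)} = \left(s + 0\right) 2 s = s 2 s = 2 s^{2}$)
$- 777 \left(-1527 + \frac{1}{\frac{242 - j{\left(-28 \right)}}{930} + w}\right) = - 777 \left(-1527 + \frac{1}{\frac{242 - 2 \left(-28\right)^{2}}{930} + 961}\right) = - 777 \left(-1527 + \frac{1}{\left(242 - 2 \cdot 784\right) \frac{1}{930} + 961}\right) = - 777 \left(-1527 + \frac{1}{\left(242 - 1568\right) \frac{1}{930} + 961}\right) = - 777 \left(-1527 + \frac{1}{\left(-1326\right) \frac{1}{930} + 961}\right) = - 777 \left(-1527 + \frac{1}{- \frac{221}{155} + 961}\right) = - 777 \left(-1527 + \frac{1}{\frac{148734}{155}}\right) = - 777 \left(-1527 + \frac{155}{148734}\right) = \left(-777\right) \left(- \frac{227116663}{148734}\right) = \frac{58823215717}{49578}$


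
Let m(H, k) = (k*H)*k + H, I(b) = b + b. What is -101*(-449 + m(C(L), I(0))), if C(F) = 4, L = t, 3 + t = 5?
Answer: 44945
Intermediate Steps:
I(b) = 2*b
t = 2 (t = -3 + 5 = 2)
L = 2
m(H, k) = H + H*k² (m(H, k) = (H*k)*k + H = H*k² + H = H + H*k²)
-101*(-449 + m(C(L), I(0))) = -101*(-449 + 4*(1 + (2*0)²)) = -101*(-449 + 4*(1 + 0²)) = -101*(-449 + 4*(1 + 0)) = -101*(-449 + 4*1) = -101*(-449 + 4) = -101*(-445) = 44945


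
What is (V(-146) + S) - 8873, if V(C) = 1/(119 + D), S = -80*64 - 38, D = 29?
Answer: -2076587/148 ≈ -14031.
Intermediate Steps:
S = -5158 (S = -5120 - 38 = -5158)
V(C) = 1/148 (V(C) = 1/(119 + 29) = 1/148)
(V(-146) + S) - 8873 = (1/148 - 5158) - 8873 = -763383/148 - 8873 = -2076587/148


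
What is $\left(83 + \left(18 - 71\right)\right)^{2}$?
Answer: $900$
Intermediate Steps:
$\left(83 + \left(18 - 71\right)\right)^{2} = \left(83 - 53\right)^{2} = 30^{2} = 900$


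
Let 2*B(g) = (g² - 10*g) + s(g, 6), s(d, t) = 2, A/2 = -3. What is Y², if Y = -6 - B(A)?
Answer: 3025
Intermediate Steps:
A = -6 (A = 2*(-3) = -6)
B(g) = 1 + g²/2 - 5*g (B(g) = ((g² - 10*g) + 2)/2 = (2 + g² - 10*g)/2 = 1 + g²/2 - 5*g)
Y = -55 (Y = -6 - (1 + (½)*(-6)² - 5*(-6)) = -6 - (1 + (½)*36 + 30) = -6 - (1 + 18 + 30) = -6 - 1*49 = -6 - 49 = -55)
Y² = (-55)² = 3025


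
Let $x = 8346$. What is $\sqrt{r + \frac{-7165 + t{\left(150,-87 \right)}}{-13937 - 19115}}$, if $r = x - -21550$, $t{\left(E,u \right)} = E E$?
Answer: $\frac{\sqrt{8164730264591}}{16526} \approx 172.9$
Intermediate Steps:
$t{\left(E,u \right)} = E^{2}$
$r = 29896$ ($r = 8346 - -21550 = 8346 + 21550 = 29896$)
$\sqrt{r + \frac{-7165 + t{\left(150,-87 \right)}}{-13937 - 19115}} = \sqrt{29896 + \frac{-7165 + 150^{2}}{-13937 - 19115}} = \sqrt{29896 + \frac{-7165 + 22500}{-33052}} = \sqrt{29896 + 15335 \left(- \frac{1}{33052}\right)} = \sqrt{29896 - \frac{15335}{33052}} = \sqrt{\frac{988107257}{33052}} = \frac{\sqrt{8164730264591}}{16526}$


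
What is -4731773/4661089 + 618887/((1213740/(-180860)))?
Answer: -26086515206276600/282867508143 ≈ -92222.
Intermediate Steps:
-4731773/4661089 + 618887/((1213740/(-180860))) = -4731773*1/4661089 + 618887/((1213740*(-1/180860))) = -4731773/4661089 + 618887/(-60687/9043) = -4731773/4661089 + 618887*(-9043/60687) = -4731773/4661089 - 5596595141/60687 = -26086515206276600/282867508143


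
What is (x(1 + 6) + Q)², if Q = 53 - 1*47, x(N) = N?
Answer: 169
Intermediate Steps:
Q = 6 (Q = 53 - 47 = 6)
(x(1 + 6) + Q)² = ((1 + 6) + 6)² = (7 + 6)² = 13² = 169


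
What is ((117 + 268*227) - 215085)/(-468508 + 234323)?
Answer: 154132/234185 ≈ 0.65816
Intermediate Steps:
((117 + 268*227) - 215085)/(-468508 + 234323) = ((117 + 60836) - 215085)/(-234185) = (60953 - 215085)*(-1/234185) = -154132*(-1/234185) = 154132/234185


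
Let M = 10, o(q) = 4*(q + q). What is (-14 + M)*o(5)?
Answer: -160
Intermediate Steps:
o(q) = 8*q (o(q) = 4*(2*q) = 8*q)
(-14 + M)*o(5) = (-14 + 10)*(8*5) = -4*40 = -160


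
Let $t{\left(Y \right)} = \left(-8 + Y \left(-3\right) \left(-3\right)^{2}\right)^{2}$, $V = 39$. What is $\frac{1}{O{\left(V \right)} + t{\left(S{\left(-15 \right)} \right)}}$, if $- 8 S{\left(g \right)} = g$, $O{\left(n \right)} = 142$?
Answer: $\frac{64}{229049} \approx 0.00027942$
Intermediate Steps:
$S{\left(g \right)} = - \frac{g}{8}$
$t{\left(Y \right)} = \left(-8 - 27 Y\right)^{2}$ ($t{\left(Y \right)} = \left(-8 + - 3 Y 9\right)^{2} = \left(-8 - 27 Y\right)^{2}$)
$\frac{1}{O{\left(V \right)} + t{\left(S{\left(-15 \right)} \right)}} = \frac{1}{142 + \left(8 + 27 \left(\left(- \frac{1}{8}\right) \left(-15\right)\right)\right)^{2}} = \frac{1}{142 + \left(8 + 27 \cdot \frac{15}{8}\right)^{2}} = \frac{1}{142 + \left(8 + \frac{405}{8}\right)^{2}} = \frac{1}{142 + \left(\frac{469}{8}\right)^{2}} = \frac{1}{142 + \frac{219961}{64}} = \frac{1}{\frac{229049}{64}} = \frac{64}{229049}$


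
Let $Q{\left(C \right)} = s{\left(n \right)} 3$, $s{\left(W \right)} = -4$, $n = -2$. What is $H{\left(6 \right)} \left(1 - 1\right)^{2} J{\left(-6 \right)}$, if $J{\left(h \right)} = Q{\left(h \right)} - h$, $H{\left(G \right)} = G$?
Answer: $0$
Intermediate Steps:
$Q{\left(C \right)} = -12$ ($Q{\left(C \right)} = \left(-4\right) 3 = -12$)
$J{\left(h \right)} = -12 - h$
$H{\left(6 \right)} \left(1 - 1\right)^{2} J{\left(-6 \right)} = 6 \left(1 - 1\right)^{2} \left(-12 - -6\right) = 6 \cdot 0^{2} \left(-12 + 6\right) = 6 \cdot 0 \left(-6\right) = 0 \left(-6\right) = 0$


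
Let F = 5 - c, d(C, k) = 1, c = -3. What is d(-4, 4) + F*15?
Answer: 121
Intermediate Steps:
F = 8 (F = 5 - 1*(-3) = 5 + 3 = 8)
d(-4, 4) + F*15 = 1 + 8*15 = 1 + 120 = 121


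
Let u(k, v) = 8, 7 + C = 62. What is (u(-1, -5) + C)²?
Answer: 3969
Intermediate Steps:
C = 55 (C = -7 + 62 = 55)
(u(-1, -5) + C)² = (8 + 55)² = 63² = 3969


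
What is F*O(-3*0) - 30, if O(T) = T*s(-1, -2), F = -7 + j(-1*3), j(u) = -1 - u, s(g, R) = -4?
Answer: -30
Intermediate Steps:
F = -5 (F = -7 + (-1 - (-1)*3) = -7 + (-1 - 1*(-3)) = -7 + (-1 + 3) = -7 + 2 = -5)
O(T) = -4*T (O(T) = T*(-4) = -4*T)
F*O(-3*0) - 30 = -(-20)*(-3*0) - 30 = -(-20)*0 - 30 = -5*0 - 30 = 0 - 30 = -30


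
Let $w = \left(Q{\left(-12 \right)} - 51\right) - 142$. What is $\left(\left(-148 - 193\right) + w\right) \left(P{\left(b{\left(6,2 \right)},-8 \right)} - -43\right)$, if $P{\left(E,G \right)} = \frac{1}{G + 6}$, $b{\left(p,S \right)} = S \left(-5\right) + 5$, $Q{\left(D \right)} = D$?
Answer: $-23205$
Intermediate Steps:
$b{\left(p,S \right)} = 5 - 5 S$ ($b{\left(p,S \right)} = - 5 S + 5 = 5 - 5 S$)
$P{\left(E,G \right)} = \frac{1}{6 + G}$
$w = -205$ ($w = \left(-12 - 51\right) - 142 = -63 - 142 = -205$)
$\left(\left(-148 - 193\right) + w\right) \left(P{\left(b{\left(6,2 \right)},-8 \right)} - -43\right) = \left(\left(-148 - 193\right) - 205\right) \left(\frac{1}{6 - 8} - -43\right) = \left(\left(-148 - 193\right) - 205\right) \left(\frac{1}{-2} + 43\right) = \left(-341 - 205\right) \left(- \frac{1}{2} + 43\right) = \left(-546\right) \frac{85}{2} = -23205$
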